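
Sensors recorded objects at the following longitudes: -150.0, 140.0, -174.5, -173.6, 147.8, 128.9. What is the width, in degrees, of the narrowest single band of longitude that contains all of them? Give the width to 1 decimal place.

81.1°

Sort the longitudes: -174.5°, -173.6°, -150.0°, +128.9°, +140.0°, +147.8°.
Eastward gaps between consecutive values (wrapping around): 0.9°, 23.6°, 278.9°, 11.1°, 7.8°, 37.7°.
Largest gap = 278.9° ⇒ minimal covering band is its complement: 360° − 278.9° = 81.1°.
Band runs from +128.9° eastward to -150.0°, crossing the antimeridian.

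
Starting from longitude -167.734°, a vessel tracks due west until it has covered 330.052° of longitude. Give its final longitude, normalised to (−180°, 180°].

Start at -167.734°; shift −330.052° → -497.786°.
-497.786° lies outside (−180°, 180°]; add 360° → -137.786°.

-137.786°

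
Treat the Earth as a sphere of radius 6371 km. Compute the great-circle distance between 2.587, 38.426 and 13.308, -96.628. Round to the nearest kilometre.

14751 km

Δλ = -96.628 − 38.426 = -135.054°.
Δφ = 13.308 − 2.587 = 10.721°.
a = sin²(Δφ/2) + cos φ₁ · cos φ₂ · sin²(Δλ/2) = 0.838838.
c = 2·atan2(√a, √(1−a)) = 2.31539 rad → d = 6371·c ≈ 14751.37 km.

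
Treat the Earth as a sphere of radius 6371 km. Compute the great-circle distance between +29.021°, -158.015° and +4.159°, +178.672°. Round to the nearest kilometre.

Δλ = 178.672 − -158.015 = 336.687°; wrapped into (−180°, 180°]: -23.313°.
Δφ = 4.159 − 29.021 = -24.862°.
a = sin²(Δφ/2) + cos φ₁ · cos φ₂ · sin²(Δλ/2) = 0.081941.
c = 2·atan2(√a, √(1−a)) = 0.58063 rad → d = 6371·c ≈ 3699.18 km.

3699 km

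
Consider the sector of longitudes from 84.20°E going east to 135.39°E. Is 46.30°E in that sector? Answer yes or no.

No

Band width going east from +84.20° to +135.39°: ((135.39 − 84.20) mod 360) = 51.19°.
Offset of +46.30° east of the west edge: ((46.30 − 84.20) mod 360) = 322.10°.
322.10° > 51.19° ⇒ outside.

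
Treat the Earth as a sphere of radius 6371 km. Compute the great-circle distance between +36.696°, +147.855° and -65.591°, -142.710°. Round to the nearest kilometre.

12824 km

Δλ = -142.710 − 147.855 = -290.565°; wrapped into (−180°, 180°]: 69.435°.
Δφ = -65.591 − 36.696 = -102.287°.
a = sin²(Δφ/2) + cos φ₁ · cos φ₂ · sin²(Δλ/2) = 0.713882.
c = 2·atan2(√a, √(1−a)) = 2.01281 rad → d = 6371·c ≈ 12823.64 km.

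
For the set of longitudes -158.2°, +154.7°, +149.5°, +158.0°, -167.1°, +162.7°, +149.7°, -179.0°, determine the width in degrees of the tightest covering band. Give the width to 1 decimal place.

Sort the longitudes: -179.0°, -167.1°, -158.2°, +149.5°, +149.7°, +154.7°, +158.0°, +162.7°.
Eastward gaps between consecutive values (wrapping around): 11.9°, 8.9°, 307.7°, 0.2°, 5.0°, 3.3°, 4.7°, 18.3°.
Largest gap = 307.7° ⇒ minimal covering band is its complement: 360° − 307.7° = 52.3°.
Band runs from +149.5° eastward to -158.2°, crossing the antimeridian.

52.3°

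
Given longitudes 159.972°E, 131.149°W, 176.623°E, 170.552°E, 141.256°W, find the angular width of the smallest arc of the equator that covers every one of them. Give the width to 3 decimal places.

Sort the longitudes: -141.256°, -131.149°, +159.972°, +170.552°, +176.623°.
Eastward gaps between consecutive values (wrapping around): 10.107°, 291.121°, 10.580°, 6.071°, 42.121°.
Largest gap = 291.121° ⇒ minimal covering band is its complement: 360° − 291.121° = 68.879°.
Band runs from +159.972° eastward to -131.149°, crossing the antimeridian.

68.879°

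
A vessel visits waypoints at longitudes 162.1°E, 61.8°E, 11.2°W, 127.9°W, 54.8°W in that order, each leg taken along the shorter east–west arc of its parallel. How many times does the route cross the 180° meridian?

0

Leg 1: +162.1° → +61.8°, shortest Δλ = -100.3° (west) — does not cross 180°.
Leg 2: +61.8° → -11.2°, shortest Δλ = -73.0° (west) — does not cross 180°.
Leg 3: -11.2° → -127.9°, shortest Δλ = -116.7° (west) — does not cross 180°.
Leg 4: -127.9° → -54.8°, shortest Δλ = 73.1° (east) — does not cross 180°.
Total crossings: 0.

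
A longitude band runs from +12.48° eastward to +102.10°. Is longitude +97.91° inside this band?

Yes

Band width going east from +12.48° to +102.10°: ((102.10 − 12.48) mod 360) = 89.62°.
Offset of +97.91° east of the west edge: ((97.91 − 12.48) mod 360) = 85.43°.
85.43° ≤ 89.62° ⇒ inside.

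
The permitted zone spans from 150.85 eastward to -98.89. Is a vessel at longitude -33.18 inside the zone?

No

Band width going east from +150.85° to -98.89°: ((-98.89 − 150.85) mod 360) = 110.26°.
Offset of -33.18° east of the west edge: ((-33.18 − 150.85) mod 360) = 175.97°.
175.97° > 110.26° ⇒ outside.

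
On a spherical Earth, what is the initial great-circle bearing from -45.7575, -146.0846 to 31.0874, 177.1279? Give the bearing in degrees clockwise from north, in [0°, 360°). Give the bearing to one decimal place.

328.9°

Δλ = 177.1279 − -146.0846 = 323.2125°; wrapped into (−180°, 180°]: -36.7875°.
θ = atan2( sin Δλ · cos φ₂ , cos φ₁ · sin φ₂ − sin φ₁ · cos φ₂ · cos Δλ )
  = atan2(-0.51284, 0.85159) = -31.057° → normalised to [0°, 360°): 328.943°.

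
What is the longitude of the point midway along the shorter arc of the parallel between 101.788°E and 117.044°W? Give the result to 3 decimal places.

Signed shortest Δλ from +101.788° to -117.044° is +141.168°.
Midpoint longitude = +101.788° + (+141.168°)/2 = +101.788° + 70.584° = +172.372°.
(The naïve average (+101.788 + -117.044)/2 = -7.628° is on the wrong side of the globe.)

172.372°E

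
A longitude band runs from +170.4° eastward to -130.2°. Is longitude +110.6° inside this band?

No

Band width going east from +170.4° to -130.2°: ((-130.2 − 170.4) mod 360) = 59.4°.
Offset of +110.6° east of the west edge: ((110.6 − 170.4) mod 360) = 300.2°.
300.2° > 59.4° ⇒ outside.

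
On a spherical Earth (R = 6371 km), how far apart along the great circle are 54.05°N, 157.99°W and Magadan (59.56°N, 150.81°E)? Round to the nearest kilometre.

Δλ = 150.81 − -157.99 = 308.80°; wrapped into (−180°, 180°]: -51.20°.
Δφ = 59.56 − 54.05 = 5.51°.
a = sin²(Δφ/2) + cos φ₁ · cos φ₂ · sin²(Δλ/2) = 0.057841.
c = 2·atan2(√a, √(1−a)) = 0.48576 rad → d = 6371·c ≈ 3094.81 km.

3095 km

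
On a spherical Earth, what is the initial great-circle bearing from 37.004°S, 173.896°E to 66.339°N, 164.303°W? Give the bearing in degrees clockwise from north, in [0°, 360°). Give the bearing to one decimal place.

8.9°

Δλ = -164.303 − 173.896 = -338.199°; wrapped into (−180°, 180°]: 21.801°.
θ = atan2( sin Δλ · cos φ₂ , cos φ₁ · sin φ₂ − sin φ₁ · cos φ₂ · cos Δλ )
  = atan2(0.14905, 0.95573) = 8.864° → normalised to [0°, 360°): 8.864°.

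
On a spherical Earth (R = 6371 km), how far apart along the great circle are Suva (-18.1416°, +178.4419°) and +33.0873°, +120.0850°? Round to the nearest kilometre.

8413 km

Δλ = 120.0850 − 178.4419 = -58.3569°.
Δφ = 33.0873 − -18.1416 = 51.2289°.
a = sin²(Δφ/2) + cos φ₁ · cos φ₂ · sin²(Δλ/2) = 0.376139.
c = 2·atan2(√a, √(1−a)) = 1.32047 rad → d = 6371·c ≈ 8412.70 km.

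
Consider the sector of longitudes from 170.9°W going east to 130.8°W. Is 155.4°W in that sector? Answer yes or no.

Yes

Band width going east from -170.9° to -130.8°: ((-130.8 − -170.9) mod 360) = 40.1°.
Offset of -155.4° east of the west edge: ((-155.4 − -170.9) mod 360) = 15.5°.
15.5° ≤ 40.1° ⇒ inside.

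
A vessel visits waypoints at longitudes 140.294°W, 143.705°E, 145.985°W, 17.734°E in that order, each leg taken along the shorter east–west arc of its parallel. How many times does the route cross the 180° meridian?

2

Leg 1: -140.294° → +143.705°, shortest Δλ = -76.001° (west) — crosses 180°.
Leg 2: +143.705° → -145.985°, shortest Δλ = 70.31° (east) — crosses 180°.
Leg 3: -145.985° → +17.734°, shortest Δλ = 163.719° (east) — does not cross 180°.
Total crossings: 2.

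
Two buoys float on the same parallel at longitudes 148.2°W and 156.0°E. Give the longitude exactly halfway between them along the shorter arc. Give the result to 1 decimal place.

Signed shortest Δλ from -148.2° to +156.0° is -55.8°.
Midpoint longitude = -148.2° + (-55.8°)/2 = -148.2° − 27.9° = -176.1°.
(The naïve average (-148.2 + +156.0)/2 = 3.9° is on the wrong side of the globe.)

176.1°W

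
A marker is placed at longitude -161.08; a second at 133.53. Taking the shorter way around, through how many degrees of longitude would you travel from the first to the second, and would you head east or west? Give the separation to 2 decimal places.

65.39° west

Raw difference: 133.53 − -161.08 = 294.61°.
Normalise into (−180°, 180°]: 294.61° − 360° = -65.39°.
Negative ⇒ the second point lies to the west; separation 65.39°.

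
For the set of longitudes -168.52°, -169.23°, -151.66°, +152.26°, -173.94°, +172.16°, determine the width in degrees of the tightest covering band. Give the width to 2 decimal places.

Sort the longitudes: -173.94°, -169.23°, -168.52°, -151.66°, +152.26°, +172.16°.
Eastward gaps between consecutive values (wrapping around): 4.71°, 0.71°, 16.86°, 303.92°, 19.90°, 13.90°.
Largest gap = 303.92° ⇒ minimal covering band is its complement: 360° − 303.92° = 56.08°.
Band runs from +152.26° eastward to -151.66°, crossing the antimeridian.

56.08°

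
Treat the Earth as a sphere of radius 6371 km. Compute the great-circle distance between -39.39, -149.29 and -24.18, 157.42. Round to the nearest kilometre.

5232 km

Δλ = 157.42 − -149.29 = 306.71°; wrapped into (−180°, 180°]: -53.29°.
Δφ = -24.18 − -39.39 = 15.21°.
a = sin²(Δφ/2) + cos φ₁ · cos φ₂ · sin²(Δλ/2) = 0.159310.
c = 2·atan2(√a, √(1−a)) = 0.82115 rad → d = 6371·c ≈ 5231.55 km.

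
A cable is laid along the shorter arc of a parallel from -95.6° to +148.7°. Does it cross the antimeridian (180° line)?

Naïve |148.7 − -95.6| = 244.3° > 180°, so the shorter arc goes the other way round — across 180°.
Signed shortest Δλ = ((148.7 − -95.6 + 180) mod 360) − 180 = -115.7°.
Going west by 115.7° from -95.6° passes through 180° before reaching +148.7°.

Yes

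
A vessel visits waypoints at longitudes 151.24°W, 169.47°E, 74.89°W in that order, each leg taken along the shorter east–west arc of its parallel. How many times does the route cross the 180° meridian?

Leg 1: -151.24° → +169.47°, shortest Δλ = -39.29° (west) — crosses 180°.
Leg 2: +169.47° → -74.89°, shortest Δλ = 115.64° (east) — crosses 180°.
Total crossings: 2.

2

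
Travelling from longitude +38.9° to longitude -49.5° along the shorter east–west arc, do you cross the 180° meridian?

Signed shortest Δλ = ((-49.5 − 38.9 + 180) mod 360) − 180 = -88.4°.
Going west by 88.4° from +38.9° reaches -49.5° without touching 180°.

No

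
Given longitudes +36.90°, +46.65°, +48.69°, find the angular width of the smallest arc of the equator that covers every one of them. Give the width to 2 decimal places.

Sort the longitudes: +36.90°, +46.65°, +48.69°.
Eastward gaps between consecutive values (wrapping around): 9.75°, 2.04°, 348.21°.
Largest gap = 348.21° ⇒ minimal covering band is its complement: 360° − 348.21° = 11.79°.
Band runs from +36.90° eastward to +48.69°.

11.79°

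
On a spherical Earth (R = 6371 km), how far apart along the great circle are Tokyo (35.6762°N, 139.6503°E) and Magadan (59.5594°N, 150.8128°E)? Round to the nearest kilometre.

Δλ = 150.8128 − 139.6503 = 11.1625°.
Δφ = 59.5594 − 35.6762 = 23.8832°.
a = sin²(Δφ/2) + cos φ₁ · cos φ₂ · sin²(Δλ/2) = 0.046707.
c = 2·atan2(√a, √(1−a)) = 0.43567 rad → d = 6371·c ≈ 2775.66 km.

2776 km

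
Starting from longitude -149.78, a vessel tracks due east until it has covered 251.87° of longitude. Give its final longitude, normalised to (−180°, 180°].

Start at -149.78°; shift +251.87° → +102.09°.
+102.09° already lies in (−180°, 180°].

+102.09°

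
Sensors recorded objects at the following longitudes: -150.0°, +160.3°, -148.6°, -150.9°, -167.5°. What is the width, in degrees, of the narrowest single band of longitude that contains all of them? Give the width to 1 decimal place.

Sort the longitudes: -167.5°, -150.9°, -150.0°, -148.6°, +160.3°.
Eastward gaps between consecutive values (wrapping around): 16.6°, 0.9°, 1.4°, 308.9°, 32.2°.
Largest gap = 308.9° ⇒ minimal covering band is its complement: 360° − 308.9° = 51.1°.
Band runs from +160.3° eastward to -148.6°, crossing the antimeridian.

51.1°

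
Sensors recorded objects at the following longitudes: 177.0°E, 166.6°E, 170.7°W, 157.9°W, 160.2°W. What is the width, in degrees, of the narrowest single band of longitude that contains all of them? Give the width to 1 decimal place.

35.5°

Sort the longitudes: -170.7°, -160.2°, -157.9°, +166.6°, +177.0°.
Eastward gaps between consecutive values (wrapping around): 10.5°, 2.3°, 324.5°, 10.4°, 12.3°.
Largest gap = 324.5° ⇒ minimal covering band is its complement: 360° − 324.5° = 35.5°.
Band runs from +166.6° eastward to -157.9°, crossing the antimeridian.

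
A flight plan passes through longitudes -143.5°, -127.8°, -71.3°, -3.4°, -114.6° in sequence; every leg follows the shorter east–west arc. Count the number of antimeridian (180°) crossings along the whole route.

Leg 1: -143.5° → -127.8°, shortest Δλ = 15.7° (east) — does not cross 180°.
Leg 2: -127.8° → -71.3°, shortest Δλ = 56.5° (east) — does not cross 180°.
Leg 3: -71.3° → -3.4°, shortest Δλ = 67.9° (east) — does not cross 180°.
Leg 4: -3.4° → -114.6°, shortest Δλ = -111.2° (west) — does not cross 180°.
Total crossings: 0.

0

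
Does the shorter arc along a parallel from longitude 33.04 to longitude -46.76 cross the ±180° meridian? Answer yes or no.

Signed shortest Δλ = ((-46.76 − 33.04 + 180) mod 360) − 180 = -79.8°.
Going west by 79.8° from +33.04° reaches -46.76° without touching 180°.

No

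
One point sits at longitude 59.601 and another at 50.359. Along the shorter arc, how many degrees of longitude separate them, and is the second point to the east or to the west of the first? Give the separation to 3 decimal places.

Raw difference: 50.359 − 59.601 = -9.242°.
Normalise into (−180°, 180°]: -9.242° stays -9.242°.
Negative ⇒ the second point lies to the west; separation 9.242°.

9.242° west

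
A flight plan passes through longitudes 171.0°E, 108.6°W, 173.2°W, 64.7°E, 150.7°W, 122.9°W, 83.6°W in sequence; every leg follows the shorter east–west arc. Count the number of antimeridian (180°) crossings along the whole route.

3

Leg 1: +171.0° → -108.6°, shortest Δλ = 80.4° (east) — crosses 180°.
Leg 2: -108.6° → -173.2°, shortest Δλ = -64.6° (west) — does not cross 180°.
Leg 3: -173.2° → +64.7°, shortest Δλ = -122.1° (west) — crosses 180°.
Leg 4: +64.7° → -150.7°, shortest Δλ = 144.6° (east) — crosses 180°.
Leg 5: -150.7° → -122.9°, shortest Δλ = 27.8° (east) — does not cross 180°.
Leg 6: -122.9° → -83.6°, shortest Δλ = 39.3° (east) — does not cross 180°.
Total crossings: 3.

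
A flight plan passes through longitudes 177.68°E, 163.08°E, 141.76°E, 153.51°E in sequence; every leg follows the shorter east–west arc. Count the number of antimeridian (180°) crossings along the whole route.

Leg 1: +177.68° → +163.08°, shortest Δλ = -14.6° (west) — does not cross 180°.
Leg 2: +163.08° → +141.76°, shortest Δλ = -21.32° (west) — does not cross 180°.
Leg 3: +141.76° → +153.51°, shortest Δλ = 11.75° (east) — does not cross 180°.
Total crossings: 0.

0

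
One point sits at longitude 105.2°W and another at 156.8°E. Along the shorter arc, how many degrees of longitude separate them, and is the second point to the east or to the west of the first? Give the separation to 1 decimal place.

Raw difference: 156.8 − -105.2 = 262.0°.
Normalise into (−180°, 180°]: 262.0° − 360° = -98.0°.
Negative ⇒ the second point lies to the west; separation 98.0°.

98.0° west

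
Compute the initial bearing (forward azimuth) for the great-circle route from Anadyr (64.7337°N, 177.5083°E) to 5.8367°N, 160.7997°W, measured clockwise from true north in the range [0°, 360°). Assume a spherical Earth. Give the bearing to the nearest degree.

Δλ = -160.7997 − 177.5083 = -338.3080°; wrapped into (−180°, 180°]: 21.6920°.
θ = atan2( sin Δλ · cos φ₂ , cos φ₁ · sin φ₂ − sin φ₁ · cos φ₂ · cos Δλ )
  = atan2(0.36770, -0.79253) = 155.111° → normalised to [0°, 360°): 155.111°.

155°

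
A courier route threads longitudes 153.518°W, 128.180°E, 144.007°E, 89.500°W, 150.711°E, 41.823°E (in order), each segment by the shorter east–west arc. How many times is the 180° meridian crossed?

3

Leg 1: -153.518° → +128.180°, shortest Δλ = -78.302° (west) — crosses 180°.
Leg 2: +128.180° → +144.007°, shortest Δλ = 15.827° (east) — does not cross 180°.
Leg 3: +144.007° → -89.500°, shortest Δλ = 126.493° (east) — crosses 180°.
Leg 4: -89.500° → +150.711°, shortest Δλ = -119.789° (west) — crosses 180°.
Leg 5: +150.711° → +41.823°, shortest Δλ = -108.888° (west) — does not cross 180°.
Total crossings: 3.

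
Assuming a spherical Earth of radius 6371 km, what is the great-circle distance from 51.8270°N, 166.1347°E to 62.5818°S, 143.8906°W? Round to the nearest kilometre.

Δλ = -143.8906 − 166.1347 = -310.0253°; wrapped into (−180°, 180°]: 49.9747°.
Δφ = -62.5818 − 51.8270 = -114.4088°.
a = sin²(Δφ/2) + cos φ₁ · cos φ₂ · sin²(Δλ/2) = 0.757404.
c = 2·atan2(√a, √(1−a)) = 2.11158 rad → d = 6371·c ≈ 13452.88 km.

13453 km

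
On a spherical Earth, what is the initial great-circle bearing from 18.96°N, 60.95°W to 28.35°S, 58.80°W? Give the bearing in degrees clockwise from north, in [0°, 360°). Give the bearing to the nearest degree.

177°

Δλ = -58.80 − -60.95 = 2.15°.
θ = atan2( sin Δλ · cos φ₂ , cos φ₁ · sin φ₂ − sin φ₁ · cos φ₂ · cos Δλ )
  = atan2(0.03302, -0.73483) = 177.427° → normalised to [0°, 360°): 177.427°.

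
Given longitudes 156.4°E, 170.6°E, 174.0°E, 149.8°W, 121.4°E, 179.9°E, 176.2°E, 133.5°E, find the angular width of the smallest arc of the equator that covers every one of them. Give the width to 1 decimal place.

Sort the longitudes: -149.8°, +121.4°, +133.5°, +156.4°, +170.6°, +174.0°, +176.2°, +179.9°.
Eastward gaps between consecutive values (wrapping around): 271.2°, 12.1°, 22.9°, 14.2°, 3.4°, 2.2°, 3.7°, 30.3°.
Largest gap = 271.2° ⇒ minimal covering band is its complement: 360° − 271.2° = 88.8°.
Band runs from +121.4° eastward to -149.8°, crossing the antimeridian.

88.8°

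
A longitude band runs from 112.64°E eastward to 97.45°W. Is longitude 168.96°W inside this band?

Yes

Band width going east from +112.64° to -97.45°: ((-97.45 − 112.64) mod 360) = 149.91°.
Offset of -168.96° east of the west edge: ((-168.96 − 112.64) mod 360) = 78.40°.
78.40° ≤ 149.91° ⇒ inside.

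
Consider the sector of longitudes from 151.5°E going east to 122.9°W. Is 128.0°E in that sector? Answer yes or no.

Band width going east from +151.5° to -122.9°: ((-122.9 − 151.5) mod 360) = 85.6°.
Offset of +128.0° east of the west edge: ((128.0 − 151.5) mod 360) = 336.5°.
336.5° > 85.6° ⇒ outside.

No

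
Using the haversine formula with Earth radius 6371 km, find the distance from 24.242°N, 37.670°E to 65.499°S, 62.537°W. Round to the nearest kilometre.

12915 km

Δλ = -62.537 − 37.670 = -100.207°.
Δφ = -65.499 − 24.242 = -89.741°.
a = sin²(Δφ/2) + cos φ₁ · cos φ₂ · sin²(Δλ/2) = 0.720314.
c = 2·atan2(√a, √(1−a)) = 2.02709 rad → d = 6371·c ≈ 12914.62 km.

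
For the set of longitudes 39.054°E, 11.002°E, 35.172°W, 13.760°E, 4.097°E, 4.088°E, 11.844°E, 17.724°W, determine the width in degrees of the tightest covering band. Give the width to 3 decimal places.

Sort the longitudes: -35.172°, -17.724°, +4.088°, +4.097°, +11.002°, +11.844°, +13.760°, +39.054°.
Eastward gaps between consecutive values (wrapping around): 17.448°, 21.812°, 0.009°, 6.905°, 0.842°, 1.916°, 25.294°, 285.774°.
Largest gap = 285.774° ⇒ minimal covering band is its complement: 360° − 285.774° = 74.226°.
Band runs from -35.172° eastward to +39.054°.

74.226°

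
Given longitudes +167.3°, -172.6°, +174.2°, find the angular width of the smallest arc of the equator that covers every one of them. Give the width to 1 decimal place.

20.1°

Sort the longitudes: -172.6°, +167.3°, +174.2°.
Eastward gaps between consecutive values (wrapping around): 339.9°, 6.9°, 13.2°.
Largest gap = 339.9° ⇒ minimal covering band is its complement: 360° − 339.9° = 20.1°.
Band runs from +167.3° eastward to -172.6°, crossing the antimeridian.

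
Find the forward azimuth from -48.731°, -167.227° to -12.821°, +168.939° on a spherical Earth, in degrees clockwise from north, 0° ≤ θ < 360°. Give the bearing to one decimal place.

323.1°

Δλ = 168.939 − -167.227 = 336.166°; wrapped into (−180°, 180°]: -23.834°.
θ = atan2( sin Δλ · cos φ₂ , cos φ₁ · sin φ₂ − sin φ₁ · cos φ₂ · cos Δλ )
  = atan2(-0.39401, 0.52401) = -36.940° → normalised to [0°, 360°): 323.060°.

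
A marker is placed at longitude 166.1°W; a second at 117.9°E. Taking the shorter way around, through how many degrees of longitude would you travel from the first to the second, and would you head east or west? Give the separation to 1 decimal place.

76.0° west

Raw difference: 117.9 − -166.1 = 284.0°.
Normalise into (−180°, 180°]: 284.0° − 360° = -76.0°.
Negative ⇒ the second point lies to the west; separation 76.0°.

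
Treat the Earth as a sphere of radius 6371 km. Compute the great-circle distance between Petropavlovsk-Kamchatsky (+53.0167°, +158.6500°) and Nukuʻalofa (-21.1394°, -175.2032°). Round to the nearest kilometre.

8623 km

Δλ = -175.2032 − 158.6500 = -333.8532°; wrapped into (−180°, 180°]: 26.1468°.
Δφ = -21.1394 − 53.0167 = -74.1561°.
a = sin²(Δφ/2) + cos φ₁ · cos φ₂ · sin²(Δλ/2) = 0.392201.
c = 2·atan2(√a, √(1−a)) = 1.35349 rad → d = 6371·c ≈ 8623.09 km.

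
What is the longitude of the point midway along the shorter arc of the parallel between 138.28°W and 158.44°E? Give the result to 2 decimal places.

Signed shortest Δλ from -138.28° to +158.44° is -63.28°.
Midpoint longitude = -138.28° + (-63.28°)/2 = -138.28° − 31.64° = -169.92°.
(The naïve average (-138.28 + +158.44)/2 = 10.08° is on the wrong side of the globe.)

169.92°W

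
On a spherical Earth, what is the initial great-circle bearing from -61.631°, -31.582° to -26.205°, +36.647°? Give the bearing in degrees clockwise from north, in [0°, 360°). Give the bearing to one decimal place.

Δλ = 36.647 − -31.582 = 68.229°.
θ = atan2( sin Δλ · cos φ₂ , cos φ₁ · sin φ₂ − sin φ₁ · cos φ₂ · cos Δλ )
  = atan2(0.83322, 0.08299) = 84.312° → normalised to [0°, 360°): 84.312°.

84.3°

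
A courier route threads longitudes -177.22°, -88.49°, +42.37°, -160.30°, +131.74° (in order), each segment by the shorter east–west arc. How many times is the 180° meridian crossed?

Leg 1: -177.22° → -88.49°, shortest Δλ = 88.73° (east) — does not cross 180°.
Leg 2: -88.49° → +42.37°, shortest Δλ = 130.86° (east) — does not cross 180°.
Leg 3: +42.37° → -160.30°, shortest Δλ = 157.33° (east) — crosses 180°.
Leg 4: -160.30° → +131.74°, shortest Δλ = -67.96° (west) — crosses 180°.
Total crossings: 2.

2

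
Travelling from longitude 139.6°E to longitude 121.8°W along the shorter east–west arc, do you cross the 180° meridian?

Yes

Naïve |-121.8 − 139.6| = 261.4° > 180°, so the shorter arc goes the other way round — across 180°.
Signed shortest Δλ = ((-121.8 − 139.6 + 180) mod 360) − 180 = 98.6°.
Going east by 98.6° from +139.6° passes through 180° before reaching -121.8°.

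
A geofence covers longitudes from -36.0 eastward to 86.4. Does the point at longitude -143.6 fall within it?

No

Band width going east from -36.0° to +86.4°: ((86.4 − -36.0) mod 360) = 122.4°.
Offset of -143.6° east of the west edge: ((-143.6 − -36.0) mod 360) = 252.4°.
252.4° > 122.4° ⇒ outside.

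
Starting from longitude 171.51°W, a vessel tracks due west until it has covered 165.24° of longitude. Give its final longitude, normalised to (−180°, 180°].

23.25°E

Start at -171.51°; shift −165.24° → -336.75°.
-336.75° lies outside (−180°, 180°]; add 360° → +23.25°.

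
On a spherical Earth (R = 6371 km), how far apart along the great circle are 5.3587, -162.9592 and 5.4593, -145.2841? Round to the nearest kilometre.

Δλ = -145.2841 − -162.9592 = 17.6751°.
Δφ = 5.4593 − 5.3587 = 0.1006°.
a = sin²(Δφ/2) + cos φ₁ · cos φ₂ · sin²(Δλ/2) = 0.023394.
c = 2·atan2(√a, √(1−a)) = 0.30711 rad → d = 6371·c ≈ 1956.59 km.

1957 km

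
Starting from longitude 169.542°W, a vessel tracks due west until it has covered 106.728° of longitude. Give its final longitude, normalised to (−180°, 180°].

83.730°E

Start at -169.542°; shift −106.728° → -276.270°.
-276.270° lies outside (−180°, 180°]; add 360° → +83.730°.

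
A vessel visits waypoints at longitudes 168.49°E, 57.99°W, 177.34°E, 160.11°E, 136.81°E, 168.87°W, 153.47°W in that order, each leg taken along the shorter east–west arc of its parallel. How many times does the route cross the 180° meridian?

Leg 1: +168.49° → -57.99°, shortest Δλ = 133.52° (east) — crosses 180°.
Leg 2: -57.99° → +177.34°, shortest Δλ = -124.67° (west) — crosses 180°.
Leg 3: +177.34° → +160.11°, shortest Δλ = -17.23° (west) — does not cross 180°.
Leg 4: +160.11° → +136.81°, shortest Δλ = -23.3° (west) — does not cross 180°.
Leg 5: +136.81° → -168.87°, shortest Δλ = 54.32° (east) — crosses 180°.
Leg 6: -168.87° → -153.47°, shortest Δλ = 15.4° (east) — does not cross 180°.
Total crossings: 3.

3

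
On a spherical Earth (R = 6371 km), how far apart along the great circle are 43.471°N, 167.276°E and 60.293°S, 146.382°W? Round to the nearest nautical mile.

6631 nmi

Δλ = -146.382 − 167.276 = -313.658°; wrapped into (−180°, 180°]: 46.342°.
Δφ = -60.293 − 43.471 = -103.764°.
a = sin²(Δφ/2) + cos φ₁ · cos φ₂ · sin²(Δλ/2) = 0.674643.
c = 2·atan2(√a, √(1−a)) = 1.92761 rad → d = 6371·c ≈ 12280.77 km ≈ 6631.09 nmi.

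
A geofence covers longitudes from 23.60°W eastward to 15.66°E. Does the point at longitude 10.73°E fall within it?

Yes

Band width going east from -23.60° to +15.66°: ((15.66 − -23.60) mod 360) = 39.26°.
Offset of +10.73° east of the west edge: ((10.73 − -23.60) mod 360) = 34.33°.
34.33° ≤ 39.26° ⇒ inside.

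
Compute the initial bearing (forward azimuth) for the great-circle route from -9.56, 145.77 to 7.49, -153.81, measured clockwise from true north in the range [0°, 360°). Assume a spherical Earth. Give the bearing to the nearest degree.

76°

Δλ = -153.81 − 145.77 = -299.58°; wrapped into (−180°, 180°]: 60.42°.
θ = atan2( sin Δλ · cos φ₂ , cos φ₁ · sin φ₂ − sin φ₁ · cos φ₂ · cos Δλ )
  = atan2(0.86225, 0.20983) = 76.323° → normalised to [0°, 360°): 76.323°.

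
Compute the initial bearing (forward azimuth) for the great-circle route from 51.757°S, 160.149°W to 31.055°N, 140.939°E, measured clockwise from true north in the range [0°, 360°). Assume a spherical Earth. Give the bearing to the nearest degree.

Δλ = 140.939 − -160.149 = 301.088°; wrapped into (−180°, 180°]: -58.912°.
θ = atan2( sin Δλ · cos φ₂ , cos φ₁ · sin φ₂ − sin φ₁ · cos φ₂ · cos Δλ )
  = atan2(-0.73363, 0.66673) = -47.735° → normalised to [0°, 360°): 312.265°.

312°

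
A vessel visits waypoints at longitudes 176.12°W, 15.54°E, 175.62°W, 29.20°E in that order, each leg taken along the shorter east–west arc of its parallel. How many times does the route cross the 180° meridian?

3

Leg 1: -176.12° → +15.54°, shortest Δλ = -168.34° (west) — crosses 180°.
Leg 2: +15.54° → -175.62°, shortest Δλ = 168.84° (east) — crosses 180°.
Leg 3: -175.62° → +29.20°, shortest Δλ = -155.18° (west) — crosses 180°.
Total crossings: 3.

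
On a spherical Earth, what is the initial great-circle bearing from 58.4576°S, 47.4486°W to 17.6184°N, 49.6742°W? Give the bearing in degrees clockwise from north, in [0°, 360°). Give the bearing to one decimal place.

Δλ = -49.6742 − -47.4486 = -2.2256°.
θ = atan2( sin Δλ · cos φ₂ , cos φ₁ · sin φ₂ − sin φ₁ · cos φ₂ · cos Δλ )
  = atan2(-0.03701, 0.97000) = -2.185° → normalised to [0°, 360°): 357.815°.

357.8°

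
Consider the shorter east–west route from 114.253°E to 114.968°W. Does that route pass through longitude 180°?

Naïve |-114.968 − 114.253| = 229.221° > 180°, so the shorter arc goes the other way round — across 180°.
Signed shortest Δλ = ((-114.968 − 114.253 + 180) mod 360) − 180 = 130.779°.
Going east by 130.779° from +114.253° passes through 180° before reaching -114.968°.

Yes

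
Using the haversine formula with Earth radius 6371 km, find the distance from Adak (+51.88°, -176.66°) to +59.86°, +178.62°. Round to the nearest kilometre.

Δλ = 178.62 − -176.66 = 355.28°; wrapped into (−180°, 180°]: -4.72°.
Δφ = 59.86 − 51.88 = 7.98°.
a = sin²(Δφ/2) + cos φ₁ · cos φ₂ · sin²(Δλ/2) = 0.005367.
c = 2·atan2(√a, √(1−a)) = 0.14665 rad → d = 6371·c ≈ 934.34 km.

934 km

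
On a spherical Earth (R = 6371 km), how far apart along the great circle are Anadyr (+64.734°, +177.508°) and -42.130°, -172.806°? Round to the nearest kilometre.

11913 km

Δλ = -172.806 − 177.508 = -350.314°; wrapped into (−180°, 180°]: 9.686°.
Δφ = -42.130 − 64.734 = -106.864°.
a = sin²(Δφ/2) + cos φ₁ · cos φ₂ · sin²(Δλ/2) = 0.647307.
c = 2·atan2(√a, √(1−a)) = 1.86985 rad → d = 6371·c ≈ 11912.80 km.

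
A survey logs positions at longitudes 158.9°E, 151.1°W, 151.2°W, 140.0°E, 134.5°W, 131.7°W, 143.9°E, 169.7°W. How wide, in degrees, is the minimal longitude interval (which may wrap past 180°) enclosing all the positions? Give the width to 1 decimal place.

Sort the longitudes: -169.7°, -151.2°, -151.1°, -134.5°, -131.7°, +140.0°, +143.9°, +158.9°.
Eastward gaps between consecutive values (wrapping around): 18.5°, 0.1°, 16.6°, 2.8°, 271.7°, 3.9°, 15.0°, 31.4°.
Largest gap = 271.7° ⇒ minimal covering band is its complement: 360° − 271.7° = 88.3°.
Band runs from +140.0° eastward to -131.7°, crossing the antimeridian.

88.3°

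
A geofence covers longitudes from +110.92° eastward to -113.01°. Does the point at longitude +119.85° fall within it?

Yes

Band width going east from +110.92° to -113.01°: ((-113.01 − 110.92) mod 360) = 136.07°.
Offset of +119.85° east of the west edge: ((119.85 − 110.92) mod 360) = 8.93°.
8.93° ≤ 136.07° ⇒ inside.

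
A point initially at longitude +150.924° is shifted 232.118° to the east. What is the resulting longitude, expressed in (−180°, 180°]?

+23.042°

Start at +150.924°; shift +232.118° → +383.042°.
+383.042° lies outside (−180°, 180°]; subtract 360° → +23.042°.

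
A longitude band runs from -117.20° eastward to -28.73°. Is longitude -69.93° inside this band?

Yes

Band width going east from -117.20° to -28.73°: ((-28.73 − -117.20) mod 360) = 88.47°.
Offset of -69.93° east of the west edge: ((-69.93 − -117.20) mod 360) = 47.27°.
47.27° ≤ 88.47° ⇒ inside.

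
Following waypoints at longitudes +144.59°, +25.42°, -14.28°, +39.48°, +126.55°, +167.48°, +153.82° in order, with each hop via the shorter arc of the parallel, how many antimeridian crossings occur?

0

Leg 1: +144.59° → +25.42°, shortest Δλ = -119.17° (west) — does not cross 180°.
Leg 2: +25.42° → -14.28°, shortest Δλ = -39.7° (west) — does not cross 180°.
Leg 3: -14.28° → +39.48°, shortest Δλ = 53.76° (east) — does not cross 180°.
Leg 4: +39.48° → +126.55°, shortest Δλ = 87.07° (east) — does not cross 180°.
Leg 5: +126.55° → +167.48°, shortest Δλ = 40.93° (east) — does not cross 180°.
Leg 6: +167.48° → +153.82°, shortest Δλ = -13.66° (west) — does not cross 180°.
Total crossings: 0.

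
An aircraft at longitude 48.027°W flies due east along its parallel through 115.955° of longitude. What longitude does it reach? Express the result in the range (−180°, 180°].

67.928°E

Start at -48.027°; shift +115.955° → +67.928°.
+67.928° already lies in (−180°, 180°].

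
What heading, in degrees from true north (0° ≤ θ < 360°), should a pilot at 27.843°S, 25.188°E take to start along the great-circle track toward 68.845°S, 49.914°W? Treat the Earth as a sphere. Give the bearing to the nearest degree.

204°

Δλ = -49.914 − 25.188 = -75.102°.
θ = atan2( sin Δλ · cos φ₂ , cos φ₁ · sin φ₂ − sin φ₁ · cos φ₂ · cos Δλ )
  = atan2(-0.34876, -0.78130) = -155.945° → normalised to [0°, 360°): 204.055°.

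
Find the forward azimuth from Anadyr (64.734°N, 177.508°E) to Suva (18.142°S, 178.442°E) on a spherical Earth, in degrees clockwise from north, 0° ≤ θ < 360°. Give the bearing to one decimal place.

Δλ = 178.442 − 177.508 = 0.934°.
θ = atan2( sin Δλ · cos φ₂ , cos φ₁ · sin φ₂ − sin φ₁ · cos φ₂ · cos Δλ )
  = atan2(0.01549, -0.99217) = 179.106° → normalised to [0°, 360°): 179.106°.

179.1°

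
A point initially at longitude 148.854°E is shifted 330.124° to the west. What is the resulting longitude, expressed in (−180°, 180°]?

Start at +148.854°; shift −330.124° → -181.270°.
-181.270° lies outside (−180°, 180°]; add 360° → +178.730°.

178.730°E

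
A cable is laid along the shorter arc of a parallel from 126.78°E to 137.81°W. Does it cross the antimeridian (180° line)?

Naïve |-137.81 − 126.78| = 264.59° > 180°, so the shorter arc goes the other way round — across 180°.
Signed shortest Δλ = ((-137.81 − 126.78 + 180) mod 360) − 180 = 95.41°.
Going east by 95.41° from +126.78° passes through 180° before reaching -137.81°.

Yes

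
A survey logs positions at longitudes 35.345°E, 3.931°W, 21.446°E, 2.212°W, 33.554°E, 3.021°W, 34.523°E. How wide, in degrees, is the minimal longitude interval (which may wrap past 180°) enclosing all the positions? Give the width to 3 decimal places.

39.276°

Sort the longitudes: -3.931°, -3.021°, -2.212°, +21.446°, +33.554°, +34.523°, +35.345°.
Eastward gaps between consecutive values (wrapping around): 0.910°, 0.809°, 23.658°, 12.108°, 0.969°, 0.822°, 320.724°.
Largest gap = 320.724° ⇒ minimal covering band is its complement: 360° − 320.724° = 39.276°.
Band runs from -3.931° eastward to +35.345°.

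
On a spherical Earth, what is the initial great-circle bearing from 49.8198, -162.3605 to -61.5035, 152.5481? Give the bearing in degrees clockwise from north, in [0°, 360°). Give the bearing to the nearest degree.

Δλ = 152.5481 − -162.3605 = 314.9086°; wrapped into (−180°, 180°]: -45.0914°.
θ = atan2( sin Δλ · cos φ₂ , cos φ₁ · sin φ₂ − sin φ₁ · cos φ₂ · cos Δλ )
  = atan2(-0.33790, -0.82437) = -157.712° → normalised to [0°, 360°): 202.288°.

202°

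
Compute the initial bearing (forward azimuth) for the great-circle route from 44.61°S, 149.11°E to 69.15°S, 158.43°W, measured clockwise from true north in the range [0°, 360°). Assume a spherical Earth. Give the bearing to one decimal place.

Δλ = -158.43 − 149.11 = -307.54°; wrapped into (−180°, 180°]: 52.46°.
θ = atan2( sin Δλ · cos φ₂ , cos φ₁ · sin φ₂ − sin φ₁ · cos φ₂ · cos Δλ )
  = atan2(0.28222, -0.51298) = 151.182° → normalised to [0°, 360°): 151.182°.

151.2°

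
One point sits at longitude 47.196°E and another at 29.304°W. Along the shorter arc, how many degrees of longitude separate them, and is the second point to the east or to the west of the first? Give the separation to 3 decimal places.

76.500° west

Raw difference: -29.304 − 47.196 = -76.5°.
Normalise into (−180°, 180°]: -76.5° stays -76.5°.
Negative ⇒ the second point lies to the west; separation 76.500°.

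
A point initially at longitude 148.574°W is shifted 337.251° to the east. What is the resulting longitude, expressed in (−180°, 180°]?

171.323°W

Start at -148.574°; shift +337.251° → +188.677°.
+188.677° lies outside (−180°, 180°]; subtract 360° → -171.323°.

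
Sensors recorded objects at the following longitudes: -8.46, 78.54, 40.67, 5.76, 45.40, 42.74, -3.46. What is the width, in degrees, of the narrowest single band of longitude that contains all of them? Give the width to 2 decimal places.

87.00°

Sort the longitudes: -8.46°, -3.46°, +5.76°, +40.67°, +42.74°, +45.40°, +78.54°.
Eastward gaps between consecutive values (wrapping around): 5.00°, 9.22°, 34.91°, 2.07°, 2.66°, 33.14°, 273.00°.
Largest gap = 273.00° ⇒ minimal covering band is its complement: 360° − 273.00° = 87.00°.
Band runs from -8.46° eastward to +78.54°.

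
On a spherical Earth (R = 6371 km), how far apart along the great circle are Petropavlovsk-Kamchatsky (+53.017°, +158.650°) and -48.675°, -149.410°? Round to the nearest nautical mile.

Δλ = -149.410 − 158.650 = -308.060°; wrapped into (−180°, 180°]: 51.940°.
Δφ = -48.675 − 53.017 = -101.692°.
a = sin²(Δφ/2) + cos φ₁ · cos φ₂ · sin²(Δλ/2) = 0.677499.
c = 2·atan2(√a, √(1−a)) = 1.93371 rad → d = 6371·c ≈ 12319.65 km ≈ 6652.08 nmi.

6652 nmi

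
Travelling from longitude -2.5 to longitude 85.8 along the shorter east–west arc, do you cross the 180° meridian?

Signed shortest Δλ = ((85.8 − -2.5 + 180) mod 360) − 180 = 88.3°.
Going east by 88.3° from -2.5° reaches +85.8° without touching 180°.

No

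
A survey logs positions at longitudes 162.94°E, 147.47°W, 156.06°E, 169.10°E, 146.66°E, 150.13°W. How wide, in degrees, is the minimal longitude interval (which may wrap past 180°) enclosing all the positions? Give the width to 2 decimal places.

Sort the longitudes: -150.13°, -147.47°, +146.66°, +156.06°, +162.94°, +169.10°.
Eastward gaps between consecutive values (wrapping around): 2.66°, 294.13°, 9.40°, 6.88°, 6.16°, 40.77°.
Largest gap = 294.13° ⇒ minimal covering band is its complement: 360° − 294.13° = 65.87°.
Band runs from +146.66° eastward to -147.47°, crossing the antimeridian.

65.87°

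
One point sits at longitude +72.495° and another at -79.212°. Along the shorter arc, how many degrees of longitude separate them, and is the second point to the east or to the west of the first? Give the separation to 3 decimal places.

Raw difference: -79.212 − 72.495 = -151.707°.
Normalise into (−180°, 180°]: -151.707° stays -151.707°.
Negative ⇒ the second point lies to the west; separation 151.707°.

151.707° west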